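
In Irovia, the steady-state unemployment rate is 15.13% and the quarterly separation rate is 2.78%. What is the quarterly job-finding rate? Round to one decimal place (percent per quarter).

From u* = s/(s+f): f = s·(1−u)/u.
f = 2.78 × (1 − 0.1513) / 0.1513 = 2.3594 / 0.1513 ≈ 15.6% per quarter.

Job-finding rate ≈ 15.6% per quarter.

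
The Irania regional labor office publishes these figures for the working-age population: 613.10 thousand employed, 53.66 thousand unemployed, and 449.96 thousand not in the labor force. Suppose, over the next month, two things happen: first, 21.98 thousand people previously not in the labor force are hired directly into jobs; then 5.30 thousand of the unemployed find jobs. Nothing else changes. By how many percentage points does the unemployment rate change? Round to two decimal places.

Initially, labor force = 613.10 + 53.66 = 666.76 thousand, so u = 53.66/666.76 = 8.05%.
After the first change, employed and labor force both rise by 21.98; unemployed unchanged → E = 635.08, U = 53.66, labor force = 688.74 thousand.
After the second change, unemployed falls and employed rises by 5.30; labor force unchanged → E = 640.38, U = 48.36, labor force = 688.74 thousand.
New unemployment rate = 48.36 / 688.74 = 7.02%.
Change = 7.02% − 8.05% = −1.03 percentage points.

The unemployment rate changes by −1.03 percentage points.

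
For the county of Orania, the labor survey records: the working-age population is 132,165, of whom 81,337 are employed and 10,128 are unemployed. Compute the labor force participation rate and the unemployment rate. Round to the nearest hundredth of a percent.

Labor force = employed + unemployed = 81,337 + 10,128 = 91,465.
Unemployment rate = 10,128 / 91,465 = 11.07%.
Labor force participation rate = 91,465 / 132,165 = 69.21%.

Labor force participation rate ≈ 69.21%; unemployment rate ≈ 11.07%.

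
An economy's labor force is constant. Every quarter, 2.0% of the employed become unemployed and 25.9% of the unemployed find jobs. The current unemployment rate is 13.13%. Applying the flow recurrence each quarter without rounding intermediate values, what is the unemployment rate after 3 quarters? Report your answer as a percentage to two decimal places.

With a fixed labor force, u_{t+1} = u_t + s·(1−u_t) − f·u_t = u_t·(1−s−f) + s.
Here 1−s−f = 0.721 and s = 0.020.
u_1 = 0.131300 × 0.721 + 0.020 = 0.114667.
u_2 = 0.114667 × 0.721 + 0.020 = 0.102675.
u_3 = 0.102675 × 0.721 + 0.020 = 0.094029.

Unemployment rate after three quarters ≈ 9.40%.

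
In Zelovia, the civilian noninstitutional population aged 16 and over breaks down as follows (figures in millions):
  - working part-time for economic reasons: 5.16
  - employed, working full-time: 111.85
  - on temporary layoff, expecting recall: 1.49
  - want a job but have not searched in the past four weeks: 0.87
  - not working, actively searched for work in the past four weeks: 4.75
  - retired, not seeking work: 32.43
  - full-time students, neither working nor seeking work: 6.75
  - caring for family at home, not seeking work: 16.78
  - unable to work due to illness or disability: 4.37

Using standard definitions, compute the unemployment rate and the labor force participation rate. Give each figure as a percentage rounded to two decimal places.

Employed = 5.16 + 111.85 = 117.01 million (anyone who worked, including part-time for economic reasons, counts as employed).
Unemployed = 1.49 + 4.75 = 6.24 million (jobless and actively searching, or on temporary layoff).
Labor force = 117.01 + 6.24 = 123.25 million.
Not in labor force = 0.87 + 32.43 + 6.75 + 16.78 + 4.37 = 61.20 million (those not working and not actively searching are outside the labor force — including those who want a job but have given up searching).
Civilian working-age population = 123.25 + 61.20 = 184.45 million.
Unemployment rate = 6.24 / 123.25 = 5.06%.
Labor force participation rate = 123.25 / 184.45 = 66.82%.

Unemployment rate ≈ 5.06%; labor force participation rate ≈ 66.82%.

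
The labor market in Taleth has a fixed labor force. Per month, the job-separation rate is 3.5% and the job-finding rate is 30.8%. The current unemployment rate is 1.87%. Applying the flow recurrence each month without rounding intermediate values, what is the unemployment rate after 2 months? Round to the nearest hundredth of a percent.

Unemployment rate after two months ≈ 6.61%.

With a fixed labor force, u_{t+1} = u_t + s·(1−u_t) − f·u_t = u_t·(1−s−f) + s.
Here 1−s−f = 0.657 and s = 0.035.
u_1 = 0.018700 × 0.657 + 0.035 = 0.047286.
u_2 = 0.047286 × 0.657 + 0.035 = 0.066067.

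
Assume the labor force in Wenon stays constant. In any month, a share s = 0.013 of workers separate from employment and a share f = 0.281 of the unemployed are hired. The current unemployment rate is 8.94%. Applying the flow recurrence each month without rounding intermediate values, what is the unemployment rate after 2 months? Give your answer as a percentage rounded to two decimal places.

Unemployment rate after two months ≈ 6.67%.

With a fixed labor force, u_{t+1} = u_t + s·(1−u_t) − f·u_t = u_t·(1−s−f) + s.
Here 1−s−f = 0.706 and s = 0.013.
u_1 = 0.089400 × 0.706 + 0.013 = 0.076116.
u_2 = 0.076116 × 0.706 + 0.013 = 0.066738.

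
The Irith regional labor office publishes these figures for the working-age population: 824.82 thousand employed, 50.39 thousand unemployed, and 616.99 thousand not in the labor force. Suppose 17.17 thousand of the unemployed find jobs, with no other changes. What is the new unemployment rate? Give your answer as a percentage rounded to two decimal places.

New unemployment rate ≈ 3.80%.

Initially, labor force = 824.82 + 50.39 = 875.21 thousand, so u = 50.39/875.21 = 5.76%.
After the change, unemployed falls and employed rises by 17.17; labor force unchanged → E = 841.99, U = 33.22, labor force = 875.21 thousand.
New unemployment rate = 33.22 / 875.21 = 3.80%.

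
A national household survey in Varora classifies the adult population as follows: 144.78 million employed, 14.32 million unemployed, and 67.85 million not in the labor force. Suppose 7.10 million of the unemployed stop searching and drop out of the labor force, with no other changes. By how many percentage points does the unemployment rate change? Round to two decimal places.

Initially, labor force = 144.78 + 14.32 = 159.10 million, so u = 14.32/159.10 = 9.00%.
After the change, unemployed and labor force both fall by 7.10 → E = 144.78, U = 7.22, labor force = 152.00 million.
New unemployment rate = 7.22 / 152.00 = 4.75%.
Change = 4.75% − 9.00% = −4.25 percentage points.

The unemployment rate changes by −4.25 percentage points.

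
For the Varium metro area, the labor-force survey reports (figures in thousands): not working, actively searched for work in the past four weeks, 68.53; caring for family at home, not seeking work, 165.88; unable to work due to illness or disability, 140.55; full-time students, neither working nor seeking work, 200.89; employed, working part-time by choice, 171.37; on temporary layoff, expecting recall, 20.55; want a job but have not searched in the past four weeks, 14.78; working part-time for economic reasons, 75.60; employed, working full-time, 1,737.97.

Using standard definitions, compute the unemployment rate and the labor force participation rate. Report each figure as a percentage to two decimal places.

Employed = 171.37 + 75.60 + 1,737.97 = 1,984.94 thousand (anyone who worked, including part-time for economic reasons, counts as employed).
Unemployed = 68.53 + 20.55 = 89.08 thousand (jobless and actively searching, or on temporary layoff).
Labor force = 1,984.94 + 89.08 = 2,074.02 thousand.
Not in labor force = 165.88 + 140.55 + 200.89 + 14.78 = 522.10 thousand (those not working and not actively searching are outside the labor force — including those who want a job but have given up searching).
Civilian working-age population = 2,074.02 + 522.10 = 2,596.12 thousand.
Unemployment rate = 89.08 / 2,074.02 = 4.30%.
Labor force participation rate = 2,074.02 / 2,596.12 = 79.89%.

Unemployment rate ≈ 4.30%; labor force participation rate ≈ 79.89%.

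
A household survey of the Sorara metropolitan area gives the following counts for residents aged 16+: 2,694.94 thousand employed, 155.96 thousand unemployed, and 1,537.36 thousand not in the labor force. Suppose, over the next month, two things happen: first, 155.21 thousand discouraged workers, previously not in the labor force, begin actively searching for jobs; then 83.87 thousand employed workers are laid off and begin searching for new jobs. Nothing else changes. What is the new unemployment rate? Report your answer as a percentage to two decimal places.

New unemployment rate ≈ 13.14%.

Initially, labor force = 2,694.94 + 155.96 = 2,850.90 thousand, so u = 155.96/2,850.90 = 5.47%.
After the first change, unemployed and labor force both rise by 155.21 → E = 2,694.94, U = 311.17, labor force = 3,006.11 thousand.
After the second change, employed falls and unemployed rises by 83.87; labor force unchanged → E = 2,611.07, U = 395.04, labor force = 3,006.11 thousand.
New unemployment rate = 395.04 / 3,006.11 = 13.14%.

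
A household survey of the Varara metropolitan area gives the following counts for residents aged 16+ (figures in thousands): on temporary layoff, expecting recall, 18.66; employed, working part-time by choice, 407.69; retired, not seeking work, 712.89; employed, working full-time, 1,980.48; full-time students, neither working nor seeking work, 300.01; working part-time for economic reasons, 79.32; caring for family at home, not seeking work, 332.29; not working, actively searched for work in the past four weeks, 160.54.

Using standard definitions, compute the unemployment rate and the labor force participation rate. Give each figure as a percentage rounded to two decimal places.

Employed = 407.69 + 1,980.48 + 79.32 = 2,467.49 thousand (anyone who worked, including part-time for economic reasons, counts as employed).
Unemployed = 18.66 + 160.54 = 179.20 thousand (jobless and actively searching, or on temporary layoff).
Labor force = 2,467.49 + 179.20 = 2,646.69 thousand.
Not in labor force = 712.89 + 300.01 + 332.29 = 1,345.19 thousand (those not working and not actively searching are outside the labor force).
Civilian working-age population = 2,646.69 + 1,345.19 = 3,991.88 thousand.
Unemployment rate = 179.20 / 2,646.69 = 6.77%.
Labor force participation rate = 2,646.69 / 3,991.88 = 66.30%.

Unemployment rate ≈ 6.77%; labor force participation rate ≈ 66.30%.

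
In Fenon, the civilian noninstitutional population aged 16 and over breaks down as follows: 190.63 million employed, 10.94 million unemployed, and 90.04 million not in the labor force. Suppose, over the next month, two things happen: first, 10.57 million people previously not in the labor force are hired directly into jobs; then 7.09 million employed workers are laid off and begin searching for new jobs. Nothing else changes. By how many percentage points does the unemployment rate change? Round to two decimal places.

Initially, labor force = 190.63 + 10.94 = 201.57 million, so u = 10.94/201.57 = 5.43%.
After the first change, employed and labor force both rise by 10.57; unemployed unchanged → E = 201.20, U = 10.94, labor force = 212.14 million.
After the second change, employed falls and unemployed rises by 7.09; labor force unchanged → E = 194.11, U = 18.03, labor force = 212.14 million.
New unemployment rate = 18.03 / 212.14 = 8.50%.
Change = 8.50% − 5.43% = +3.07 percentage points.

The unemployment rate changes by +3.07 percentage points.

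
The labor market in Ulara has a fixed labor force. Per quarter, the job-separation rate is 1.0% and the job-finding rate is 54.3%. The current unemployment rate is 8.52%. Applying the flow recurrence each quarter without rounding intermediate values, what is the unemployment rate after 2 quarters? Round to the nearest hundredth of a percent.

With a fixed labor force, u_{t+1} = u_t + s·(1−u_t) − f·u_t = u_t·(1−s−f) + s.
Here 1−s−f = 0.447 and s = 0.010.
u_1 = 0.085200 × 0.447 + 0.010 = 0.048084.
u_2 = 0.048084 × 0.447 + 0.010 = 0.031494.

Unemployment rate after two quarters ≈ 3.15%.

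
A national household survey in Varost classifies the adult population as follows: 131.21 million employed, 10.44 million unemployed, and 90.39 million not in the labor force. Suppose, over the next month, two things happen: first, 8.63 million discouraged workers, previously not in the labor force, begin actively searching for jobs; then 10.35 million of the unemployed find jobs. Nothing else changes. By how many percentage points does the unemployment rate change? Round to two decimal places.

The unemployment rate changes by −1.57 percentage points.

Initially, labor force = 131.21 + 10.44 = 141.65 million, so u = 10.44/141.65 = 7.37%.
After the first change, unemployed and labor force both rise by 8.63 → E = 131.21, U = 19.07, labor force = 150.28 million.
After the second change, unemployed falls and employed rises by 10.35; labor force unchanged → E = 141.56, U = 8.72, labor force = 150.28 million.
New unemployment rate = 8.72 / 150.28 = 5.80%.
Change = 5.80% − 7.37% = −1.57 percentage points.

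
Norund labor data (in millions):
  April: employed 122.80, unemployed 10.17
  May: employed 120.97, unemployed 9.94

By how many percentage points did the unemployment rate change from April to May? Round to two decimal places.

April: labor force = 122.80 + 10.17 = 132.97; u = 10.17/132.97 = 7.65%.
May: labor force = 120.97 + 9.94 = 130.91; u = 9.94/130.91 = 7.59%.
Change = 7.59% − 7.65% = −0.06 pp.

The unemployment rate changed by −0.06 percentage points.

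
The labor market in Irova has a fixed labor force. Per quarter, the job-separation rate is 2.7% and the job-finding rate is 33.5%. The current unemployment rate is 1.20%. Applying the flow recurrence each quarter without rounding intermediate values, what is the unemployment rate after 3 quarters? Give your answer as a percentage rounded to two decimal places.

With a fixed labor force, u_{t+1} = u_t + s·(1−u_t) − f·u_t = u_t·(1−s−f) + s.
Here 1−s−f = 0.638 and s = 0.027.
u_1 = 0.012000 × 0.638 + 0.027 = 0.034656.
u_2 = 0.034656 × 0.638 + 0.027 = 0.049111.
u_3 = 0.049111 × 0.638 + 0.027 = 0.058333.

Unemployment rate after three quarters ≈ 5.83%.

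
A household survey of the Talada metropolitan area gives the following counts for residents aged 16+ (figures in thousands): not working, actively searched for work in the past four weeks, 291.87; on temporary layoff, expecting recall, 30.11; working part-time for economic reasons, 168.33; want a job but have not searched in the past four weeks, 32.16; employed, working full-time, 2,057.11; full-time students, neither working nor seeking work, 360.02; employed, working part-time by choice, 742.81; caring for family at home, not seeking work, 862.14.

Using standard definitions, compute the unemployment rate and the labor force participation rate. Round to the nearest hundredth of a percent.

Unemployment rate ≈ 9.79%; labor force participation rate ≈ 72.40%.

Employed = 168.33 + 2,057.11 + 742.81 = 2,968.25 thousand (anyone who worked, including part-time for economic reasons, counts as employed).
Unemployed = 291.87 + 30.11 = 321.98 thousand (jobless and actively searching, or on temporary layoff).
Labor force = 2,968.25 + 321.98 = 3,290.23 thousand.
Not in labor force = 32.16 + 360.02 + 862.14 = 1,254.32 thousand (those not working and not actively searching are outside the labor force — including those who want a job but have given up searching).
Civilian working-age population = 3,290.23 + 1,254.32 = 4,544.55 thousand.
Unemployment rate = 321.98 / 3,290.23 = 9.79%.
Labor force participation rate = 3,290.23 / 4,544.55 = 72.40%.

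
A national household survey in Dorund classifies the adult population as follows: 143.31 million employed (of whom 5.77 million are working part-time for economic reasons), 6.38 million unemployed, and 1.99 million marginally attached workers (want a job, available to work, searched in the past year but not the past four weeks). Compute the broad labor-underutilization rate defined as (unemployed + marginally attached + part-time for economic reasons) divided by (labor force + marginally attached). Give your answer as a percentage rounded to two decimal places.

Broad underutilization rate ≈ 9.32%.

Labor force = 143.31 + 6.38 = 149.69 million.
Numerator = 6.38 + 1.99 + 5.77 = 14.14 million.
Denominator = 149.69 + 1.99 = 151.68 million.
Broad rate = 14.14 / 151.68 = 9.32%.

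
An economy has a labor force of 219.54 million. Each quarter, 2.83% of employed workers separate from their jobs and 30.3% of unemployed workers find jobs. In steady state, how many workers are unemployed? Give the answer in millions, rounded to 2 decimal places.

Steady-state unemployment rate u* = s/(s+f) = 2.83/(2.83+30.3) = 0.085421.
Unemployed = u* × labor force = 0.085421 × 219.54 ≈ 18.75 million.

About 18.75 million are unemployed in steady state.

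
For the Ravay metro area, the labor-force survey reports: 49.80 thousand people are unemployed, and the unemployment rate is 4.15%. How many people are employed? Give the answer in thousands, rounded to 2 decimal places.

About 1,150.20 thousand are employed.

Labor force = U / u = 49.80 / 0.0415 ≈ 1,200.00 thousand.
Employed = labor force − unemployed = 1,200.00 − 49.80 = 1,150.20 thousand.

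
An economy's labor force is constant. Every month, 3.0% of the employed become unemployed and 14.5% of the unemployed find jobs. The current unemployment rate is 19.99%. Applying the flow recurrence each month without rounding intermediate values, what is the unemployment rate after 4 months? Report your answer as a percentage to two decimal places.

With a fixed labor force, u_{t+1} = u_t + s·(1−u_t) − f·u_t = u_t·(1−s−f) + s.
Here 1−s−f = 0.825 and s = 0.030.
u_1 = 0.199900 × 0.825 + 0.030 = 0.194917.
u_2 = 0.194917 × 0.825 + 0.030 = 0.190807.
u_3 = 0.190807 × 0.825 + 0.030 = 0.187416.
u_4 = 0.187416 × 0.825 + 0.030 = 0.184618.

Unemployment rate after four months ≈ 18.46%.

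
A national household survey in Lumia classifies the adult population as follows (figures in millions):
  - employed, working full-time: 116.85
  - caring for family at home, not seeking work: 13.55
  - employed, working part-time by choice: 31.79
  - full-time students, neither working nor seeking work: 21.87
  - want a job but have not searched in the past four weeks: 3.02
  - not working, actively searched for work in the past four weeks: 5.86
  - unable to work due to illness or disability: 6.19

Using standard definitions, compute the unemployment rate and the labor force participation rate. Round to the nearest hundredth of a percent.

Employed = 116.85 + 31.79 = 148.64 million.
Unemployed = 5.86 million.
Labor force = 148.64 + 5.86 = 154.50 million.
Not in labor force = 13.55 + 21.87 + 3.02 + 6.19 = 44.63 million (those not working and not actively searching are outside the labor force — including those who want a job but have given up searching).
Civilian working-age population = 154.50 + 44.63 = 199.13 million.
Unemployment rate = 5.86 / 154.50 = 3.79%.
Labor force participation rate = 154.50 / 199.13 = 77.59%.

Unemployment rate ≈ 3.79%; labor force participation rate ≈ 77.59%.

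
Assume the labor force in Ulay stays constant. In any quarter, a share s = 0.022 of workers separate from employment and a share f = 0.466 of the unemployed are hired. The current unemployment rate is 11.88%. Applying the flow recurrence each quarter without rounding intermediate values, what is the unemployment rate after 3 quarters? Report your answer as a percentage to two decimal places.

Unemployment rate after three quarters ≈ 5.50%.

With a fixed labor force, u_{t+1} = u_t + s·(1−u_t) − f·u_t = u_t·(1−s−f) + s.
Here 1−s−f = 0.512 and s = 0.022.
u_1 = 0.118800 × 0.512 + 0.022 = 0.082826.
u_2 = 0.082826 × 0.512 + 0.022 = 0.064407.
u_3 = 0.064407 × 0.512 + 0.022 = 0.054976.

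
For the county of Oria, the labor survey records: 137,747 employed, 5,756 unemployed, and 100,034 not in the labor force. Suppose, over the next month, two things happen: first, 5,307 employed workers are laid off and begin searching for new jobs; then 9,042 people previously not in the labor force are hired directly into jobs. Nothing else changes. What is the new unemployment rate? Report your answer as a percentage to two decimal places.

New unemployment rate ≈ 7.25%.

Initially, labor force = 137,747 + 5,756 = 143,503, so u = 5,756/143,503 = 4.01%.
After the first change, employed falls and unemployed rises by 5,307; labor force unchanged → E = 132,440, U = 11,063, labor force = 143,503.
After the second change, employed and labor force both rise by 9,042; unemployed unchanged → E = 141,482, U = 11,063, labor force = 152,545.
New unemployment rate = 11,063 / 152,545 = 7.25%.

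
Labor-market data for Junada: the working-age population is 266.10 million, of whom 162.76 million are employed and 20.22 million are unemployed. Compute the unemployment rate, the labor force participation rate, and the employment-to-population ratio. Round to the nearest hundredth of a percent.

Labor force = employed + unemployed = 162.76 + 20.22 = 182.98 million.
Unemployment rate = 20.22 / 182.98 = 11.05%.
Labor force participation rate = 182.98 / 266.10 = 68.76%.
Employment-population ratio = 162.76 / 266.10 = 61.16%.

Unemployment rate ≈ 11.05%; labor force participation rate ≈ 68.76%; employment-population ratio ≈ 61.16%.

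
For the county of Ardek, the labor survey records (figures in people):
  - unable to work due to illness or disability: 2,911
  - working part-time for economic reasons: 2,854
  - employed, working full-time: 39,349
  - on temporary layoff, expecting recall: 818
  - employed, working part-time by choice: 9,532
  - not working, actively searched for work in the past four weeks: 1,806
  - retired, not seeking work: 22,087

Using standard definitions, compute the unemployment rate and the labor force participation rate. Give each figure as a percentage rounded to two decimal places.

Unemployment rate ≈ 4.83%; labor force participation rate ≈ 68.50%.

Employed = 2,854 + 39,349 + 9,532 = 51,735 (anyone who worked, including part-time for economic reasons, counts as employed).
Unemployed = 818 + 1,806 = 2,624 (jobless and actively searching, or on temporary layoff).
Labor force = 51,735 + 2,624 = 54,359.
Not in labor force = 2,911 + 22,087 = 24,998 (those not working and not actively searching are outside the labor force).
Civilian working-age population = 54,359 + 24,998 = 79,357.
Unemployment rate = 2,624 / 54,359 = 4.83%.
Labor force participation rate = 54,359 / 79,357 = 68.50%.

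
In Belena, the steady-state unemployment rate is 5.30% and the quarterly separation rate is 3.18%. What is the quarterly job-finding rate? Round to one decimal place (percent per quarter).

Job-finding rate ≈ 56.8% per quarter.

From u* = s/(s+f): f = s·(1−u)/u.
f = 3.18 × (1 − 0.0530) / 0.0530 = 3.0115 / 0.0530 ≈ 56.8% per quarter.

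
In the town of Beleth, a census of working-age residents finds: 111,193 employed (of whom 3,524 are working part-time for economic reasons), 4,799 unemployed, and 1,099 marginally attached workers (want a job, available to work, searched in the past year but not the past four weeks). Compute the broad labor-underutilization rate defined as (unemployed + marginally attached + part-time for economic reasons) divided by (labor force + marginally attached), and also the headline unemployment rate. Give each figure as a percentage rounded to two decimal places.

Labor force = 111,193 + 4,799 = 115,992.
Numerator = 4,799 + 1,099 + 3,524 = 9,422.
Denominator = 115,992 + 1,099 = 117,091.
Broad rate = 9,422 / 117,091 = 8.05%.
Headline unemployment rate = 4,799 / 115,992 = 4.14%.

Broad underutilization rate ≈ 8.05%; headline unemployment rate ≈ 4.14%.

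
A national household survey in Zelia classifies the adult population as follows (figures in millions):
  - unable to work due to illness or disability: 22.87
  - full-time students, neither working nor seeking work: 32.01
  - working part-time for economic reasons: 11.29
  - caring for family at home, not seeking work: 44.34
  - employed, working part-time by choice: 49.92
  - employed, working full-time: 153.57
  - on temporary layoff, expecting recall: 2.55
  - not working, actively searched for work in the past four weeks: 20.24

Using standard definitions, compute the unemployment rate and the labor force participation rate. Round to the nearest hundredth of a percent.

Employed = 11.29 + 49.92 + 153.57 = 214.78 million (anyone who worked, including part-time for economic reasons, counts as employed).
Unemployed = 2.55 + 20.24 = 22.79 million (jobless and actively searching, or on temporary layoff).
Labor force = 214.78 + 22.79 = 237.57 million.
Not in labor force = 22.87 + 32.01 + 44.34 = 99.22 million (those not working and not actively searching are outside the labor force).
Civilian working-age population = 237.57 + 99.22 = 336.79 million.
Unemployment rate = 22.79 / 237.57 = 9.59%.
Labor force participation rate = 237.57 / 336.79 = 70.54%.

Unemployment rate ≈ 9.59%; labor force participation rate ≈ 70.54%.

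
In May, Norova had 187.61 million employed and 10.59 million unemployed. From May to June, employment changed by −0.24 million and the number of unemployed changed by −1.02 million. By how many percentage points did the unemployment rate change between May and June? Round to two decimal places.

The unemployment rate changed by −0.48 percentage points.

May: labor force = 187.61 + 10.59 = 198.20; u = 10.59/198.20 = 5.34%.
June: labor force = 187.37 + 9.57 = 196.94; u = 9.57/196.94 = 4.86%.
Change = 4.86% − 5.34% = −0.48 pp.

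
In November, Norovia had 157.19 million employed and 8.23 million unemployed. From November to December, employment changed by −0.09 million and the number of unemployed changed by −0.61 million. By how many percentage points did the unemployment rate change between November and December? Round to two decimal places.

November: labor force = 157.19 + 8.23 = 165.42; u = 8.23/165.42 = 4.98%.
December: labor force = 157.10 + 7.62 = 164.72; u = 7.62/164.72 = 4.63%.
Change = 4.63% − 4.98% = −0.35 pp.

The unemployment rate changed by −0.35 percentage points.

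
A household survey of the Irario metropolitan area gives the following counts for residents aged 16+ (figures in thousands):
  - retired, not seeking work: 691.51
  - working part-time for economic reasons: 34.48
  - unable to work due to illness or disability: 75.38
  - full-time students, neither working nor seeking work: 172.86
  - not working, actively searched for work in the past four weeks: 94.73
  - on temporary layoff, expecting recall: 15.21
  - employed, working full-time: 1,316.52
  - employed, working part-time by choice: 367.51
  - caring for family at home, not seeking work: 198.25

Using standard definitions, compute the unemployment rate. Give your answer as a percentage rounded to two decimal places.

Unemployment rate ≈ 6.01%.

Employed = 34.48 + 1,316.52 + 367.51 = 1,718.51 thousand (anyone who worked, including part-time for economic reasons, counts as employed).
Unemployed = 94.73 + 15.21 = 109.94 thousand (jobless and actively searching, or on temporary layoff).
Labor force = 1,718.51 + 109.94 = 1,828.45 thousand.
Unemployment rate = 109.94 / 1,828.45 = 6.01%.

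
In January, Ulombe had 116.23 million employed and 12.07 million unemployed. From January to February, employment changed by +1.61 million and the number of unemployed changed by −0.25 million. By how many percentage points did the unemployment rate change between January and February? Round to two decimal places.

January: labor force = 116.23 + 12.07 = 128.30; u = 12.07/128.30 = 9.41%.
February: labor force = 117.84 + 11.82 = 129.66; u = 11.82/129.66 = 9.12%.
Change = 9.12% − 9.41% = −0.29 pp.

The unemployment rate changed by −0.29 percentage points.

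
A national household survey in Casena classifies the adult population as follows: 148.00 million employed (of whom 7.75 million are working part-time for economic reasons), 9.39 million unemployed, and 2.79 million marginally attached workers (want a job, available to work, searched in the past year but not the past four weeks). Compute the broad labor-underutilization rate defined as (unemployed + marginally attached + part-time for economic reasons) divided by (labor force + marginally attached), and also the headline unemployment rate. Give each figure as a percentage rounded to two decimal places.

Labor force = 148.00 + 9.39 = 157.39 million.
Numerator = 9.39 + 2.79 + 7.75 = 19.93 million.
Denominator = 157.39 + 2.79 = 160.18 million.
Broad rate = 19.93 / 160.18 = 12.44%.
Headline unemployment rate = 9.39 / 157.39 = 5.97%.

Broad underutilization rate ≈ 12.44%; headline unemployment rate ≈ 5.97%.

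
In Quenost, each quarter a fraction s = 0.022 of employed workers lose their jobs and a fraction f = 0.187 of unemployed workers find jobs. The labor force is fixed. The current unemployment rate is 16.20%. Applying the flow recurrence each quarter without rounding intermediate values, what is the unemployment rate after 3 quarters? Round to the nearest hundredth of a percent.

With a fixed labor force, u_{t+1} = u_t + s·(1−u_t) − f·u_t = u_t·(1−s−f) + s.
Here 1−s−f = 0.791 and s = 0.022.
u_1 = 0.162000 × 0.791 + 0.022 = 0.150142.
u_2 = 0.150142 × 0.791 + 0.022 = 0.140762.
u_3 = 0.140762 × 0.791 + 0.022 = 0.133343.

Unemployment rate after three quarters ≈ 13.33%.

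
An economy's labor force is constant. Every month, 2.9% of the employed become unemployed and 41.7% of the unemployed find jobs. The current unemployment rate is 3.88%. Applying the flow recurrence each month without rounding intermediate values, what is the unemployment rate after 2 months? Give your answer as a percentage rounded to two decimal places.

Unemployment rate after two months ≈ 5.70%.

With a fixed labor force, u_{t+1} = u_t + s·(1−u_t) − f·u_t = u_t·(1−s−f) + s.
Here 1−s−f = 0.554 and s = 0.029.
u_1 = 0.038800 × 0.554 + 0.029 = 0.050495.
u_2 = 0.050495 × 0.554 + 0.029 = 0.056974.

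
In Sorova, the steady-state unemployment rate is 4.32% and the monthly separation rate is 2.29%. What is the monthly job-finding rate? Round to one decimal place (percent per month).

From u* = s/(s+f): f = s·(1−u)/u.
f = 2.29 × (1 − 0.0432) / 0.0432 = 2.1911 / 0.0432 ≈ 50.7% per month.

Job-finding rate ≈ 50.7% per month.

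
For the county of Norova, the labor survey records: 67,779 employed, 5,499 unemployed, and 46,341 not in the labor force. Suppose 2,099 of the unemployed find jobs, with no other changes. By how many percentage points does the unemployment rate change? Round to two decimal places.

The unemployment rate changes by −2.86 percentage points.

Initially, labor force = 67,779 + 5,499 = 73,278, so u = 5,499/73,278 = 7.50%.
After the change, unemployed falls and employed rises by 2,099; labor force unchanged → E = 69,878, U = 3,400, labor force = 73,278.
New unemployment rate = 3,400 / 73,278 = 4.64%.
Change = 4.64% − 7.50% = −2.86 percentage points.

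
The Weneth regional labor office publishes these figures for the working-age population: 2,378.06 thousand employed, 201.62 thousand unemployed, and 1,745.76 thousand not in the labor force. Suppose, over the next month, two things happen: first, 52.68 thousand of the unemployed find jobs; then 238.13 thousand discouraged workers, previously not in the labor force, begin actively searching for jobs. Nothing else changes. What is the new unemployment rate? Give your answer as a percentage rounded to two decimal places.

Initially, labor force = 2,378.06 + 201.62 = 2,579.68 thousand, so u = 201.62/2,579.68 = 7.82%.
After the first change, unemployed falls and employed rises by 52.68; labor force unchanged → E = 2,430.74, U = 148.94, labor force = 2,579.68 thousand.
After the second change, unemployed and labor force both rise by 238.13 → E = 2,430.74, U = 387.07, labor force = 2,817.81 thousand.
New unemployment rate = 387.07 / 2,817.81 = 13.74%.

New unemployment rate ≈ 13.74%.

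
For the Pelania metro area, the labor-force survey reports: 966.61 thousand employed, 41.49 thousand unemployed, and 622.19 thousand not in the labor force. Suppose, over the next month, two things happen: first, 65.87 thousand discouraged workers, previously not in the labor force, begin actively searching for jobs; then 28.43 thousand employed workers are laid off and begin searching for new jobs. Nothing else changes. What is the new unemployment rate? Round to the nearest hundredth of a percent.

Initially, labor force = 966.61 + 41.49 = 1,008.10 thousand, so u = 41.49/1,008.10 = 4.12%.
After the first change, unemployed and labor force both rise by 65.87 → E = 966.61, U = 107.36, labor force = 1,073.97 thousand.
After the second change, employed falls and unemployed rises by 28.43; labor force unchanged → E = 938.18, U = 135.79, labor force = 1,073.97 thousand.
New unemployment rate = 135.79 / 1,073.97 = 12.64%.

New unemployment rate ≈ 12.64%.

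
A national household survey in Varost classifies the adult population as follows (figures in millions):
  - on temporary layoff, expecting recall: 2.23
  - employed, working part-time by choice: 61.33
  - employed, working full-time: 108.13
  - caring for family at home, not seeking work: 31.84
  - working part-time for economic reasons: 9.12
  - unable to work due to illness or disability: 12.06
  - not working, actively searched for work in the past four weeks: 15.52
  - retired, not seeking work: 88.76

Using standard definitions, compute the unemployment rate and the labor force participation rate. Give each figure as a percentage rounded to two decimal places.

Unemployment rate ≈ 9.04%; labor force participation rate ≈ 59.68%.

Employed = 61.33 + 108.13 + 9.12 = 178.58 million (anyone who worked, including part-time for economic reasons, counts as employed).
Unemployed = 2.23 + 15.52 = 17.75 million (jobless and actively searching, or on temporary layoff).
Labor force = 178.58 + 17.75 = 196.33 million.
Not in labor force = 31.84 + 12.06 + 88.76 = 132.66 million (those not working and not actively searching are outside the labor force).
Civilian working-age population = 196.33 + 132.66 = 328.99 million.
Unemployment rate = 17.75 / 196.33 = 9.04%.
Labor force participation rate = 196.33 / 328.99 = 59.68%.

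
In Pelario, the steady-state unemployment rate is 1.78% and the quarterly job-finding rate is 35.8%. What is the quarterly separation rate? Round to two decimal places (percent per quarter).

Separation rate ≈ 0.65% per quarter.

From u* = s/(s+f): s = u·f/(1−u).
s = 0.0178 × 35.8 / (1 − 0.0178) = 0.6372 / 0.9822 ≈ 0.65% per quarter.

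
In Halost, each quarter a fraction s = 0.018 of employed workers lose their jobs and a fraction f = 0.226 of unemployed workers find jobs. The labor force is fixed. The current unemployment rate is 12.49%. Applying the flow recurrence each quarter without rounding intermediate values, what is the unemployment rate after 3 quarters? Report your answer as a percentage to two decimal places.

Unemployment rate after three quarters ≈ 9.59%.

With a fixed labor force, u_{t+1} = u_t + s·(1−u_t) − f·u_t = u_t·(1−s−f) + s.
Here 1−s−f = 0.756 and s = 0.018.
u_1 = 0.124900 × 0.756 + 0.018 = 0.112424.
u_2 = 0.112424 × 0.756 + 0.018 = 0.102993.
u_3 = 0.102993 × 0.756 + 0.018 = 0.095863.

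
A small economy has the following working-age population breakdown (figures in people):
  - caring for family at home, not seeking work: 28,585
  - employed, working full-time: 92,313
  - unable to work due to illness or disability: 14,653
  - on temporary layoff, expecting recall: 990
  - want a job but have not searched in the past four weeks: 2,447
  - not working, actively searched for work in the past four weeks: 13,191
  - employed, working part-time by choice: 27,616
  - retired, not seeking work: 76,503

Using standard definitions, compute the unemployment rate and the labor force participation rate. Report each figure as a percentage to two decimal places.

Employed = 92,313 + 27,616 = 119,929.
Unemployed = 990 + 13,191 = 14,181 (jobless and actively searching, or on temporary layoff).
Labor force = 119,929 + 14,181 = 134,110.
Not in labor force = 28,585 + 14,653 + 2,447 + 76,503 = 122,188 (those not working and not actively searching are outside the labor force — including those who want a job but have given up searching).
Civilian working-age population = 134,110 + 122,188 = 256,298.
Unemployment rate = 14,181 / 134,110 = 10.57%.
Labor force participation rate = 134,110 / 256,298 = 52.33%.

Unemployment rate ≈ 10.57%; labor force participation rate ≈ 52.33%.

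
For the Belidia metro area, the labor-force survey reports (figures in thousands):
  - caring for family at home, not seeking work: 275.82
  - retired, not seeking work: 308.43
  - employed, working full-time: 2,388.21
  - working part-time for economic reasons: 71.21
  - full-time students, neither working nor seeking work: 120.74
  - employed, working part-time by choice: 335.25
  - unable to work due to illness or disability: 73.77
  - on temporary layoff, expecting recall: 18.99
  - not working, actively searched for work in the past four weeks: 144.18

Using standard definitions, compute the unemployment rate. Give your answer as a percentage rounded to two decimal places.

Employed = 2,388.21 + 71.21 + 335.25 = 2,794.67 thousand (anyone who worked, including part-time for economic reasons, counts as employed).
Unemployed = 18.99 + 144.18 = 163.17 thousand (jobless and actively searching, or on temporary layoff).
Labor force = 2,794.67 + 163.17 = 2,957.84 thousand.
Unemployment rate = 163.17 / 2,957.84 = 5.52%.

Unemployment rate ≈ 5.52%.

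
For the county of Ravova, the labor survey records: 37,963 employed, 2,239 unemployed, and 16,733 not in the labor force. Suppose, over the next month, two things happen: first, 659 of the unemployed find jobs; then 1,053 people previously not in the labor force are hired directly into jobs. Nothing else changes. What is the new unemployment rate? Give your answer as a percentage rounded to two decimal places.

Initially, labor force = 37,963 + 2,239 = 40,202, so u = 2,239/40,202 = 5.57%.
After the first change, unemployed falls and employed rises by 659; labor force unchanged → E = 38,622, U = 1,580, labor force = 40,202.
After the second change, employed and labor force both rise by 1,053; unemployed unchanged → E = 39,675, U = 1,580, labor force = 41,255.
New unemployment rate = 1,580 / 41,255 = 3.83%.

New unemployment rate ≈ 3.83%.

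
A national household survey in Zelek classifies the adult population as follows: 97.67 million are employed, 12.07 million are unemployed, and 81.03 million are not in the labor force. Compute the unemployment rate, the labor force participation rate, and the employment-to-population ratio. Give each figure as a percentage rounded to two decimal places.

Unemployment rate ≈ 11.00%; labor force participation rate ≈ 57.52%; employment-population ratio ≈ 51.20%.

Labor force = employed + unemployed = 97.67 + 12.07 = 109.74 million.
Working-age population = 109.74 + 81.03 = 190.77 million.
Unemployment rate = 12.07 / 109.74 = 11.00%.
Labor force participation rate = 109.74 / 190.77 = 57.52%.
Employment-population ratio = 97.67 / 190.77 = 51.20%.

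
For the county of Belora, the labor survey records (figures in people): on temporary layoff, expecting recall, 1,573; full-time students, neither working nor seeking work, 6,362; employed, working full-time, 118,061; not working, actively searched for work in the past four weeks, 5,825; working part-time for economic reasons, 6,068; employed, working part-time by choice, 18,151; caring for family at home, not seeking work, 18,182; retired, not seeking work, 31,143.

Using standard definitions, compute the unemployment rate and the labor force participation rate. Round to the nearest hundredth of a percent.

Unemployment rate ≈ 4.94%; labor force participation rate ≈ 72.88%.

Employed = 118,061 + 6,068 + 18,151 = 142,280 (anyone who worked, including part-time for economic reasons, counts as employed).
Unemployed = 1,573 + 5,825 = 7,398 (jobless and actively searching, or on temporary layoff).
Labor force = 142,280 + 7,398 = 149,678.
Not in labor force = 6,362 + 18,182 + 31,143 = 55,687 (those not working and not actively searching are outside the labor force).
Civilian working-age population = 149,678 + 55,687 = 205,365.
Unemployment rate = 7,398 / 149,678 = 4.94%.
Labor force participation rate = 149,678 / 205,365 = 72.88%.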